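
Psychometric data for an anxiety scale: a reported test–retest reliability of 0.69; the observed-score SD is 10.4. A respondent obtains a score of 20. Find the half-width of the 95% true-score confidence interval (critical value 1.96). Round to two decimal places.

The standard error of measurement is 10.4000·√(1 − 0.6900) ≈ 10.4000·0.5568 ≈ 5.7905.
Half-width = 1.96·5.7905 ≈ 11.3493

11.35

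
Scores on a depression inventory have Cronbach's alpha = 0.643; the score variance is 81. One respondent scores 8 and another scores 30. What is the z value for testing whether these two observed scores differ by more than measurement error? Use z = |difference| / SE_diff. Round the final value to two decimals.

SD = √81 ≃ 9.000
SEM = 9.000 × √(1 − 0.643) = 9.000 × √0.357 ≃ 9.000 × 0.597 ≃ 5.377
SE_diff = SEM × √2 ≃ 5.377 × 1.414 ≃ 7.605
z = 22 / 7.605 ≃ 2.893

2.89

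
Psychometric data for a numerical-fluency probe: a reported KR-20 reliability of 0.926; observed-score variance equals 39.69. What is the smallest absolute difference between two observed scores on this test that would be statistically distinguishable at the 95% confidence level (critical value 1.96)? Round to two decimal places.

SD = √39.69 = 6.3000
SEM = 6.3000*√(1 − 0.9260) ≈ 1.7138
SE_diff = √2 * SEM ≈ 2.4237
Minimum reliable difference = 1.96 * SE_diff ≈ 1.96 * 2.4237 ≈ 4.7504

4.75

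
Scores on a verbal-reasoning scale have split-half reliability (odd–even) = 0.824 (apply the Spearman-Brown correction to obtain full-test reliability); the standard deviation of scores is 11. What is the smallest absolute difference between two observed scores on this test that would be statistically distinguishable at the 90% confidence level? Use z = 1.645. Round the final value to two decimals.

Full-length reliability (Spearman-Brown) = 2(0.824)/(1+0.824) ≃ 0.90351
SEM = 11.00000 · √(1 − 0.90351) = 11.00000 · √0.09649 ≃ 11.00000 · 0.31063 ≃ 3.41693
SE_diff = √2 · SEM ≃ 4.83227
Minimum reliable difference = 1.645 · SE_diff ≃ 1.645 · 4.83227 ≃ 7.94909

7.95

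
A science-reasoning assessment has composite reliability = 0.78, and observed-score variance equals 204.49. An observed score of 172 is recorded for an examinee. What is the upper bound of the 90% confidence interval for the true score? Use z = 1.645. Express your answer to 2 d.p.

σ = 204.49^(1/2) = 14.300
The standard error of measurement is 14.300*√(1 − 0.780) ≃ 14.300*0.469 ≃ 6.707.
Margin = 1.645 * 6.707 ≃ 11.033
Upper limit = 172 + 11.033 ≃ 183.033

183.03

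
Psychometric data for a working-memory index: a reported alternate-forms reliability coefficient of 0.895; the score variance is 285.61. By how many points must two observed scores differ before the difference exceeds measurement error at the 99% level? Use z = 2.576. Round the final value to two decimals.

SD = √285.61 = 16.9000
SEM = 16.9000 * √(1 − 0.8950) = 16.9000 * √0.1050 ≈ 16.9000 * 0.3240 ≈ 5.4762
Standard error of the difference = 5.4762·√2 ≈ 7.7446
Smallest detectable difference = 2.576*7.7446 ≈ 19.9500

19.95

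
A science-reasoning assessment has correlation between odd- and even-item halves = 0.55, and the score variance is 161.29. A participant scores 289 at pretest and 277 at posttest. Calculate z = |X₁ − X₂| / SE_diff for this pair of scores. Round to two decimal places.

SD = √161.29 = 12.700
Spearman-Brown: r = 2(0.55) / (1 + 0.55) = 1.100 / 1.550 ≈ 0.710
The standard error of measurement is 12.700×√(1 − 0.710) ≈ 12.700×0.539 ≈ 6.843.
Standard error of the difference = 6.843·√2 ≈ 9.677
z = 12 / 9.677 ≈ 1.240

1.24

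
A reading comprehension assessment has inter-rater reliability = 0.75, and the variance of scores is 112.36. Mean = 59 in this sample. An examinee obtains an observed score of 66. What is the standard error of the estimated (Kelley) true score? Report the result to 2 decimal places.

4.59

SD = √112.36 ≈ 10.60000
SE_est = SD · √(r(1 − r)) = 10.60000 · √0.18750 ≈ 10.60000 · 0.43301 ≈ 4.58993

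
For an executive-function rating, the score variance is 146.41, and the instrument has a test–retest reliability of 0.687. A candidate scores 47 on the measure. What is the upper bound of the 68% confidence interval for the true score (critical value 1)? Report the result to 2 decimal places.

SD = √146.41 ≈ 12.10000
SEM = 12.10000 * √(1 − 0.68700) = 12.10000 * √0.31300 ≈ 12.10000 * 0.55946 ≈ 6.76951
1 * SEM ≈ 6.76951
Upper limit = 47 + 6.76951 ≈ 53.76951

53.77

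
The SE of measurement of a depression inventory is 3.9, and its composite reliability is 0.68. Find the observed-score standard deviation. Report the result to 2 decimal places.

SD = 3.9 / √(1 − 0.68) ≈ 6.8943

6.89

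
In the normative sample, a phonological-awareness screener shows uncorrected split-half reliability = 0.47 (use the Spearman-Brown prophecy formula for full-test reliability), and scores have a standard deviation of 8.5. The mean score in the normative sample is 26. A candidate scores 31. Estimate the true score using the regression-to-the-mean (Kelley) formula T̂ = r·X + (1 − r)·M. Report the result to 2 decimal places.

29.20

Spearman-Brown: r = 2(0.47) / (1 + 0.47) = 0.940 / 1.470 ≈ 0.639
T̂ = r·X + (1 − r)·M = 0.639*31 + 0.361*26 ≈ 19.823 + 9.374 ≈ 29.197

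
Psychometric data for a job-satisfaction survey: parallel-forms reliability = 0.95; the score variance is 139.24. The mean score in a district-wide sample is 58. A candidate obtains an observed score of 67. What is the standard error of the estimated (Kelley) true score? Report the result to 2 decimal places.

2.57

SD = √139.24 ≈ 11.8000
SE_est = 11.8000·√[r(1 − r)] ≈ 2.5718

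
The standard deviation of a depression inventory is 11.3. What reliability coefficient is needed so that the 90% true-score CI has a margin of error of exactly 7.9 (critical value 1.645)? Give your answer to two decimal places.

Required SEM = 7.9 / 1.645 ≈ 4.802
r = 1 − (SEM / SD)² = 1 − (4.802 / 11.3)² ≈ 1 − 0.181 ≈ 0.819

0.82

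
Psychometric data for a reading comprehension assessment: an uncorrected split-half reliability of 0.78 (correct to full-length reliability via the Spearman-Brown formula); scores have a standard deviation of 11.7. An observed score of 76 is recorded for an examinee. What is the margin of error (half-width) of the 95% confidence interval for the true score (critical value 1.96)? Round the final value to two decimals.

8.06

Full-length reliability (Spearman-Brown) = 2(0.78)/(1+0.78) ≈ 0.876
The standard error of measurement is 11.700×√(1 − 0.876) ≈ 11.700×0.352 ≈ 4.113.
Margin = 1.96 × 4.113 ≈ 8.062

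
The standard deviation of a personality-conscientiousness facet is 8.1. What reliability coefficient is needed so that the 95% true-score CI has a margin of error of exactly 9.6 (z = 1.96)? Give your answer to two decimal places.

Required SEM = 9.6 / 1.96 ≈ 4.898
Required reliability = 1 − (SEM/SD)² = 1 − 0.366 ≈ 0.634

0.63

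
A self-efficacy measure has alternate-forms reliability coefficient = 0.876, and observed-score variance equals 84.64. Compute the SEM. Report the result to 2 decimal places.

3.24

SD = √84.64 = 9.2000
SEM = 9.2000·√(1 − 0.8760) ≈ 3.2397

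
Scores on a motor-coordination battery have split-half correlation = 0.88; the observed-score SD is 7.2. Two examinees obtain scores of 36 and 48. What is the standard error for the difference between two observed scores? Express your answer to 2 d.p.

2.57

Full-length reliability (Spearman-Brown) = 2(0.88)/(1+0.88) ≈ 0.936
SEM = 7.200 · √(1 − 0.936) = 7.200 · √0.064 ≈ 7.200 · 0.253 ≈ 1.819
SE_diff = SEM · √2 ≈ 1.819 · 1.414 ≈ 2.573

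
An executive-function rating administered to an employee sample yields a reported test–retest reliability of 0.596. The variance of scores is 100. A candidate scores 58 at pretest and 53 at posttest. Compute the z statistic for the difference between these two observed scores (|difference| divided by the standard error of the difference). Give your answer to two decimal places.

σ = 100^(1/2) = 10.000
The standard error of measurement is 10.000·√(1 − 0.596) ≈ 10.000·0.636 ≈ 6.356.
SE_diff = SEM · √2 ≈ 6.356 · 1.414 ≈ 8.989
z = 5 / 8.989 ≈ 0.556

0.56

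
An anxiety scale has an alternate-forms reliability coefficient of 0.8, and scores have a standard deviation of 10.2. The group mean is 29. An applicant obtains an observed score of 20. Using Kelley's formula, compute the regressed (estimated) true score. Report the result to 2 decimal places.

Estimated true score = 0.800·20 + (1 − 0.800)·29 ≈ 21.800

21.80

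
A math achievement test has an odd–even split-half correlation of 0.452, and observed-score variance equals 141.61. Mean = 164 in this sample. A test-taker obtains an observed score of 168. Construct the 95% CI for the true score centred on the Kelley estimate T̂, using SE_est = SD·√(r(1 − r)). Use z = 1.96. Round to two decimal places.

[155.18, 177.80]

σ = 141.61^(1/2) = 11.9000
Spearman-Brown: r = 2(0.452) / (1 + 0.452) = 0.9040 / 1.4520 ≈ 0.6226
T̂ = r·X + (1 − r)·M = 0.6226·168 + 0.3774·164 ≈ 104.5950 + 61.8953 ≈ 166.4904
SE_est = 11.9000·√[r(1 − r)] ≈ 5.7684
95% CI: 166.4904 ± 11.3061 ≈ (155.1843, 177.7964)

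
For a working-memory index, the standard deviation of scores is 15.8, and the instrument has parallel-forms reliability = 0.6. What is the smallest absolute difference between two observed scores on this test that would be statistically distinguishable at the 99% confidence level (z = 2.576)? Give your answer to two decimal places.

SEM = 15.80000×√(1 − 0.60000) ≈ 9.99280
SE_diff = SEM × √2 ≈ 9.99280 × 1.41421 ≈ 14.13195
Minimum reliable difference = 2.576 × SE_diff ≈ 2.576 × 14.13195 ≈ 36.40390

36.40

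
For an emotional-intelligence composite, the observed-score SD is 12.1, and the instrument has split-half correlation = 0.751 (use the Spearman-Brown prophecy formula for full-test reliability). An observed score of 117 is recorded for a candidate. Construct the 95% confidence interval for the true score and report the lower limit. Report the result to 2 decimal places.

Full-length reliability (Spearman-Brown) = 2(0.751)/(1+0.751) ≈ 0.858
SEM = 12.100×√(1 − 0.858) ≈ 4.563
Margin = 1.96 × 4.563 ≈ 8.943
Lower bound: 117 − 8.943 = 108.057

108.06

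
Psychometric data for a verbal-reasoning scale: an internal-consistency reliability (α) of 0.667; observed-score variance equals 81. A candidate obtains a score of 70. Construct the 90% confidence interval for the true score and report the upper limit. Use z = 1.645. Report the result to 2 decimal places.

SD = √81 ≈ 9.000
SEM = 9.000 × √(1 − 0.667) = 9.000 × √0.333 ≈ 9.000 × 0.577 ≈ 5.194
Half-width = 1.645×5.194 ≈ 8.543
Upper bound: 70 + 8.543 = 78.543

78.54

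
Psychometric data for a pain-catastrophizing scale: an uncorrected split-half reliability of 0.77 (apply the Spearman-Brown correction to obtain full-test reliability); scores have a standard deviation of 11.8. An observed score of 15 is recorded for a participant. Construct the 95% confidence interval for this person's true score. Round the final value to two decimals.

Spearman-Brown: r = 2(0.77) / (1 + 0.77) = 1.540 / 1.770 ≈ 0.870
The standard error of measurement is 11.800·√(1 − 0.870) ≈ 11.800·0.360 ≈ 4.254.
Half-width = 1.96·4.254 ≈ 8.337
CI = 15 ± 8.337 → [6.663, 23.337]

[6.66, 23.34]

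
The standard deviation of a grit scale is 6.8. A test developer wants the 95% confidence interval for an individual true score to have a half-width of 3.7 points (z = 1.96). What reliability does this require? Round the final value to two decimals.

0.92

SEM needed = half-width / z = 3.7/1.96 ≈ 1.8878
r = 1 − (SEM / SD)² = 1 − (1.8878 / 6.8)² ≈ 1 − 0.0771 ≈ 0.9229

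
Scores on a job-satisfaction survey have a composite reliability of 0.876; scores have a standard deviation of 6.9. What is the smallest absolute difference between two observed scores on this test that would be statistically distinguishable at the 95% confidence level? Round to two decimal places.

SEM = 6.90000 × √(1 − 0.87600) = 6.90000 × √0.12400 ≈ 6.90000 × 0.35214 ≈ 2.42974
SE_diff = SEM × √2 ≈ 2.42974 × 1.41421 ≈ 3.43617
Minimum reliable difference = 1.96 × SE_diff ≈ 1.96 × 3.43617 ≈ 6.73490

6.73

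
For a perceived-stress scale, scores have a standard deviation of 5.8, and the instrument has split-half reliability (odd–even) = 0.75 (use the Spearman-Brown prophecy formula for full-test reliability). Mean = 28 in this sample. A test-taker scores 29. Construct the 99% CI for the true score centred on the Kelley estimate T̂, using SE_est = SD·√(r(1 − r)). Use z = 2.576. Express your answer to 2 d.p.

[23.63, 34.09]

r_full = 2·0.75 / (1 + 0.75) ≈ 0.8571
T̂ = 0.8571(29) + 0.1429(28) ≈ 28.8571
SE_est = 5.8000*√(0.8571*0.1429) ≈ 2.0296
CI = 28.8571 ± 2.576 * 2.0296 → [23.6290, 34.0853]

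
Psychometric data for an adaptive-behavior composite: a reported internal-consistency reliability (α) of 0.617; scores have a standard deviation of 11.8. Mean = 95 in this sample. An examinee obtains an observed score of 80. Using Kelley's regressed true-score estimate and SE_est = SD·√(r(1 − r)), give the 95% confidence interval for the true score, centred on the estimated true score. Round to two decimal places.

T̂ = r·X + (1 − r)·M = 0.61700×80 + 0.38300×95 = 49.36000 + 36.38500 ≈ 85.74500
SE_est = SD × √(r(1 − r)) = 11.80000 × √0.23631 ≈ 11.80000 × 0.48612 ≈ 5.73620
95% CI: 85.74500 ± 11.24294 ≈ (74.50206, 96.98794)

[74.50, 96.99]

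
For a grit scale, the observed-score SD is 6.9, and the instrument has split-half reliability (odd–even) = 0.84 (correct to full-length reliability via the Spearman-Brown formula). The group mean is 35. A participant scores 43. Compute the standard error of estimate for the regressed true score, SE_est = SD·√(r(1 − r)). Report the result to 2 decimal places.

1.94

Full-length reliability (Spearman-Brown) = 2(0.84)/(1+0.84) ≈ 0.9130
SE_est = SD × √(r(1 − r)) = 6.9000 × √0.0794 ≈ 6.9000 × 0.2818 ≈ 1.9442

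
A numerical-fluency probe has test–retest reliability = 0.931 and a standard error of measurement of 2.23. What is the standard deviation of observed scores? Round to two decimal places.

8.49

SD = 2.23 / √(1 − 0.931) ≈ 8.489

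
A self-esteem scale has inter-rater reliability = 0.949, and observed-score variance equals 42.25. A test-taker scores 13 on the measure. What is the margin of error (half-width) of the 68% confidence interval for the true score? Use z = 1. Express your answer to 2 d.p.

SD = √42.25 ≈ 6.500
SEM = 6.500 × √(1 − 0.949) = 6.500 × √0.051 ≈ 6.500 × 0.226 ≈ 1.468
1 × SEM ≈ 1.468

1.47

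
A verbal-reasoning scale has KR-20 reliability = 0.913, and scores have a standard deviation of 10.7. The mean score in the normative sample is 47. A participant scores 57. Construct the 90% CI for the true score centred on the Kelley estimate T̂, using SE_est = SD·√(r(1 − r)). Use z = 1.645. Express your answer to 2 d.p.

[51.17, 61.09]

Estimated true score = 0.913*57 + (1 − 0.913)*47 ≈ 56.130
SE_est = SD * √(r(1 − r)) = 10.700 * √0.079 ≈ 10.700 * 0.282 ≈ 3.016
CI = 56.130 ± 1.645 * 3.016 → [51.169, 61.091]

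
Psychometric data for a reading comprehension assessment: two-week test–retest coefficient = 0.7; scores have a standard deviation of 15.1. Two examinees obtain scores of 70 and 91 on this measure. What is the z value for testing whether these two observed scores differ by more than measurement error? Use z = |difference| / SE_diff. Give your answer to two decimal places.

1.80

The standard error of measurement is 15.1000·√(1 − 0.7000) ≈ 15.1000·0.5477 ≈ 8.2706.
Standard error of the difference = 8.2706·√2 ≈ 11.6964
z = 21 / 11.6964 ≈ 1.7954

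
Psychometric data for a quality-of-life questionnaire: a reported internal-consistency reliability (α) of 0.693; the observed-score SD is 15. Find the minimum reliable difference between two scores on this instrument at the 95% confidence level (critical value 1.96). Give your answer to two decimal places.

SEM = 15.000·√(1 − 0.693) ≈ 8.311
SE_diff = √2 · SEM ≈ 11.754
Smallest detectable difference = 1.96·11.754 ≈ 23.037

23.04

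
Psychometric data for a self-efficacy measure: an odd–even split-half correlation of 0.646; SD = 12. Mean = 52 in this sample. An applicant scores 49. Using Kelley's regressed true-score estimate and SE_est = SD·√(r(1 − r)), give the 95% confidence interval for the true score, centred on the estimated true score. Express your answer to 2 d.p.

[39.98, 59.31]

Full-length reliability (Spearman-Brown) = 2(0.646)/(1+0.646) ≈ 0.7849
Estimated true score = 0.7849*49 + (1 − 0.7849)*52 ≈ 49.6452
SE_est = SD * √(r(1 − r)) = 12.0000 * √0.1688 ≈ 12.0000 * 0.4109 ≈ 4.9304
CI = 49.6452 ± 1.96 * 4.9304 → [39.9816, 59.3088]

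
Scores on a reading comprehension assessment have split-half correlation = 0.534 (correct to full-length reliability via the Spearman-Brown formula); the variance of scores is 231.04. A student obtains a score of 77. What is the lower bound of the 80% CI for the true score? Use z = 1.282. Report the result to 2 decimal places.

66.26

SD = √231.04 ≈ 15.2000
Full-length reliability (Spearman-Brown) = 2(0.534)/(1+0.534) ≈ 0.6962
SEM = 15.2000 × √(1 − 0.6962) = 15.2000 × √0.3038 ≈ 15.2000 × 0.5512 ≈ 8.3777
1.282 × SEM ≈ 10.7402
Lower bound: 77 − 10.7402 = 66.2598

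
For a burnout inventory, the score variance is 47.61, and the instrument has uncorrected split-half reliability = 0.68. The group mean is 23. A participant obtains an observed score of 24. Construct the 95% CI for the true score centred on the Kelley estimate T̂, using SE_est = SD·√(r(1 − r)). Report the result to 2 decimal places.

SD = √47.61 = 6.900
Spearman-Brown: r = 2(0.68) / (1 + 0.68) = 1.360 / 1.680 ≃ 0.810
Estimated true score = 0.810×24 + (1 − 0.810)×23 ≃ 23.810
SE_est = 6.900×√(0.810×0.190) ≃ 2.709
95% CI: 23.810 ± 5.311 ≃ (18.499, 29.120)

[18.50, 29.12]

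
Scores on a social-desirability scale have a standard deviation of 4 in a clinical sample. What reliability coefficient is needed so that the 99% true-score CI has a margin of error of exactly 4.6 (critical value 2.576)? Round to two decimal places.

0.80

Required SEM = 4.6 / 2.576 ≈ 1.7857
Required reliability = 1 − (SEM/SD)² = 1 − 0.1993 ≈ 0.8007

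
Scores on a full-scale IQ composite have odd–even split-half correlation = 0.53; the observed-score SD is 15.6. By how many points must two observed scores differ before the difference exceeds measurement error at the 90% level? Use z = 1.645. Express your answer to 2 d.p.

r_full = 2·0.53 / (1 + 0.53) ≈ 0.6928
SEM = 15.6000×√(1 − 0.6928) ≈ 8.6463
Standard error of the difference = 8.6463·√2 ≈ 12.2276
Smallest detectable difference = 1.645×12.2276 ≈ 20.1145

20.11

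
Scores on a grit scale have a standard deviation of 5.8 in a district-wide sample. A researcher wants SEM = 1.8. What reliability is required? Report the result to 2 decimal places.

0.90

r = 1 − (1.800/5.8)² ≈ 1 − 0.096 ≈ 0.904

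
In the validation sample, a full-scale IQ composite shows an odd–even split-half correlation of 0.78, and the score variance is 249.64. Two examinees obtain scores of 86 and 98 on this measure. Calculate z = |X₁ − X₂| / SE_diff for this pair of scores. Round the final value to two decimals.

SD = √249.64 ≃ 15.8000
r_full = 2·0.78 / (1 + 0.78) ≃ 0.8764
The standard error of measurement is 15.8000·√(1 − 0.8764) ≃ 15.8000·0.3516 ≃ 5.5547.
Standard error of the difference = 5.5547·√2 ≃ 7.8555
z = 12 / 7.8555 ≃ 1.5276

1.53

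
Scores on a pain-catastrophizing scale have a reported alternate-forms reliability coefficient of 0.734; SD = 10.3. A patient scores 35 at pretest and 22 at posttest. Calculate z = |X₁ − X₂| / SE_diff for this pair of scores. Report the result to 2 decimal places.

1.73

SEM = 10.3000 × √(1 − 0.7340) = 10.3000 × √0.2660 ≈ 10.3000 × 0.5158 ≈ 5.3122
SE_diff = √2 × SEM ≈ 7.5126
z = 13 / 7.5126 ≈ 1.7304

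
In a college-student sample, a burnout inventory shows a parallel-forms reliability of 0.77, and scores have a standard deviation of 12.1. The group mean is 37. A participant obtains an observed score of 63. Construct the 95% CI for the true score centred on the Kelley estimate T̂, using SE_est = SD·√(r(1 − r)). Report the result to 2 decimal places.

T̂ = r·X + (1 − r)·M = 0.770·63 + 0.230·37 = 48.510 + 8.510 ≈ 57.020
SE_est = 12.100·√[r(1 − r)] ≈ 5.092
95% CI: 57.020 ± 9.980 ≈ (47.040, 67.000)

[47.04, 67.00]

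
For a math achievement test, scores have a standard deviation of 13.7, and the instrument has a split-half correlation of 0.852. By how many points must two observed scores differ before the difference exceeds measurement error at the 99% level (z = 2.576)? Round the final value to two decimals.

Full-length reliability (Spearman-Brown) = 2(0.852)/(1+0.852) ≈ 0.9201
SEM = 13.7000 · √(1 − 0.9201) = 13.7000 · √0.0799 ≈ 13.7000 · 0.2827 ≈ 3.8729
SE_diff = √2 · SEM ≈ 5.4770
Smallest detectable difference = 2.576·5.4770 ≈ 14.1089

14.11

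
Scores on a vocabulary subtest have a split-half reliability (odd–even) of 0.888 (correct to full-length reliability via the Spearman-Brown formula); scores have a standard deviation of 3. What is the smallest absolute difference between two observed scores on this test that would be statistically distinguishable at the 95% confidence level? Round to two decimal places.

2.03

Full-length reliability (Spearman-Brown) = 2(0.888)/(1+0.888) ≈ 0.94068
The standard error of measurement is 3.00000×√(1 − 0.94068) ≈ 3.00000×0.24356 ≈ 0.73068.
Standard error of the difference = 0.73068·√2 ≈ 1.03334
Smallest detectable difference = 1.96×1.03334 ≈ 2.02535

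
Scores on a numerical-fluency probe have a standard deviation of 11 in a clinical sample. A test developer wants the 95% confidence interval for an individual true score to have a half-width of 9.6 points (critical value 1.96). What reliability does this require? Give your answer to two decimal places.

0.80

Required SEM = 9.6 / 1.96 ≈ 4.8980
r = 1 − (SEM / SD)² = 1 − (4.8980 / 11)² ≈ 1 − 0.1983 ≈ 0.8017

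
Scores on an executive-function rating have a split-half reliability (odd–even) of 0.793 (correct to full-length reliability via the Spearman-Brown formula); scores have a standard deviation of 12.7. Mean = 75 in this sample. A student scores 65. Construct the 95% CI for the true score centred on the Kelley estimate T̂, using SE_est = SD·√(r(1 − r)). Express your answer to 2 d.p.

r_full = 2·0.793 / (1 + 0.793) ≈ 0.8846
Estimated true score = 0.8846·65 + (1 − 0.8846)·75 ≈ 66.1545
SE_est = SD · √(r(1 − r)) = 12.7000 · √0.1021 ≈ 12.7000 · 0.3196 ≈ 4.0584
CI = 66.1545 ± 1.96 · 4.0584 → [58.1999, 74.1091]

[58.20, 74.11]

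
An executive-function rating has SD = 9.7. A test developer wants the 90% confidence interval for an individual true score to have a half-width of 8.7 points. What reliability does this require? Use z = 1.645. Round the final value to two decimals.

0.70

SEM needed = half-width / z = 8.7/1.645 ≈ 5.289
r = 1 − (SEM / SD)² = 1 − (5.289 / 9.7)² ≈ 1 − 0.297 ≈ 0.703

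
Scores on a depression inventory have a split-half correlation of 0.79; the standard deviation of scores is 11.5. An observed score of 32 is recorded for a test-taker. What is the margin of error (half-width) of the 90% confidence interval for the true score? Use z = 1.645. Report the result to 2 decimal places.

6.48

Full-length reliability (Spearman-Brown) = 2(0.79)/(1+0.79) ≃ 0.883
SEM = 11.500*√(1 − 0.883) ≃ 3.939
1.645 * SEM ≃ 6.480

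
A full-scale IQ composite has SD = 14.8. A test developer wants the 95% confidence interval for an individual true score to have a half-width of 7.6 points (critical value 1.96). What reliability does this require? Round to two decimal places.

SEM needed = half-width / z = 7.6/1.96 ≈ 3.87755
r = 1 − (3.87755/14.8)² ≈ 1 − 0.06864 ≈ 0.93136

0.93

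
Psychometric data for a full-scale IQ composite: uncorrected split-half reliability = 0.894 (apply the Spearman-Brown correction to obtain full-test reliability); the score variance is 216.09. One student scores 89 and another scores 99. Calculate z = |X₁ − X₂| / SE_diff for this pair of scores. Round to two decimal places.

2.03

SD = √216.09 = 14.700
r_full = 2·0.894 / (1 + 0.894) ≃ 0.944
SEM = 14.700×√(1 − 0.944) ≃ 3.478
SE_diff = √2 × SEM ≃ 4.918
z = |89 − 99| / 4.918 = 10 / 4.918 ≃ 2.033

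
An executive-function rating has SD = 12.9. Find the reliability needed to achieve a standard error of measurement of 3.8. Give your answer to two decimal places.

0.91

r = 1 − (3.80000/12.9)² ≃ 1 − 0.08677 ≃ 0.91323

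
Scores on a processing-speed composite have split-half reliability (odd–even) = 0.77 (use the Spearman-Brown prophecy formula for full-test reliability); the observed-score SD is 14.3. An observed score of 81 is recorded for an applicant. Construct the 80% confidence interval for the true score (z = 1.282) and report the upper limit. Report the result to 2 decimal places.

r_full = 2·0.77 / (1 + 0.77) ≈ 0.8701
SEM = 14.3000 * √(1 − 0.8701) = 14.3000 * √0.1299 ≈ 14.3000 * 0.3605 ≈ 5.1548
1.282 * SEM ≈ 6.6085
Upper bound: 81 + 6.6085 = 87.6085

87.61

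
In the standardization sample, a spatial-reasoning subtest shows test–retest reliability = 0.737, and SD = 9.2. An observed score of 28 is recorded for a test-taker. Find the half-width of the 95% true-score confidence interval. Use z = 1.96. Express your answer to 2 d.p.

SEM = 9.2000 · √(1 − 0.7370) = 9.2000 · √0.2630 ≈ 9.2000 · 0.5128 ≈ 4.7181
Half-width = 1.96·4.7181 ≈ 9.2474

9.25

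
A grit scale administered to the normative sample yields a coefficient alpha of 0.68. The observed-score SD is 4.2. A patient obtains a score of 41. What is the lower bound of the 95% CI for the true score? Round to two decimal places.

36.34

SEM = 4.20000×√(1 − 0.68000) ≈ 2.37588
Half-width = 1.96×2.37588 ≈ 4.65672
Lower limit = 41 − 4.65672 ≈ 36.34328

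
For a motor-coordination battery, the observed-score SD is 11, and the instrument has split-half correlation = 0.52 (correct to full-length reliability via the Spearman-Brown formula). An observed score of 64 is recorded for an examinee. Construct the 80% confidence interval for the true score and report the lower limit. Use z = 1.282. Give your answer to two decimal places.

Full-length reliability (Spearman-Brown) = 2(0.52)/(1+0.52) ≈ 0.68421
SEM = 11.00000 · √(1 − 0.68421) = 11.00000 · √0.31579 ≈ 11.00000 · 0.56195 ≈ 6.18147
Half-width = 1.282·6.18147 ≈ 7.92464
Lower limit = 64 − 7.92464 ≈ 56.07536

56.08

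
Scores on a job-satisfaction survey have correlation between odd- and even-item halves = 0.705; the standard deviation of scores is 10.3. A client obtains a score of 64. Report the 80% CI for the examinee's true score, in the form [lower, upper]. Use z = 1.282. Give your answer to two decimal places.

[58.51, 69.49]

r_full = 2·0.705 / (1 + 0.705) ≃ 0.827
SEM = 10.300×√(1 − 0.827) ≃ 4.284
1.282 × SEM ≃ 5.493
80% CI: 64 ± 5.493 = [58.507, 69.493]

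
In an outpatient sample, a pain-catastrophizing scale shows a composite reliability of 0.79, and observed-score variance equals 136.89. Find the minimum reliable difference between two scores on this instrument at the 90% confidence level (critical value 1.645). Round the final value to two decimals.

12.47

σ = 136.89^(1/2) = 11.70000
SEM = 11.70000×√(1 − 0.79000) ≈ 5.36161
SE_diff = SEM × √2 ≈ 5.36161 × 1.41421 ≈ 7.58247
Minimum reliable difference = 1.645 × SE_diff ≈ 1.645 × 7.58247 ≈ 12.47316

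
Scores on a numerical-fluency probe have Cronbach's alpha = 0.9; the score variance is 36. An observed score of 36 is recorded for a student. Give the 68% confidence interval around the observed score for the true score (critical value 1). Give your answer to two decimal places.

SD = √36 ≈ 6.0000
SEM = 6.0000 * √(1 − 0.9000) = 6.0000 * √0.1000 ≈ 6.0000 * 0.3162 ≈ 1.8974
Margin = 1 * 1.8974 ≈ 1.8974
Interval: (34.1026, 37.8974)

[34.10, 37.90]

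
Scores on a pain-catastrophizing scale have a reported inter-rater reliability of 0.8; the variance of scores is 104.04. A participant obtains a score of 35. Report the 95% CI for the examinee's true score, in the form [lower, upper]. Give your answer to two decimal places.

[26.06, 43.94]

SD = √104.04 ≃ 10.200
SEM = 10.200 × √(1 − 0.800) = 10.200 × √0.200 ≃ 10.200 × 0.447 ≃ 4.562
1.96 × SEM ≃ 8.941
95% CI: 35 ± 8.941 = [26.059, 43.941]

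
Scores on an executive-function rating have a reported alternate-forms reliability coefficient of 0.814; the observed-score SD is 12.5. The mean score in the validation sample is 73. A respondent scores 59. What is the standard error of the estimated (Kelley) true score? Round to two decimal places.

SE_est = SD × √(r(1 − r)) = 12.5000 × √0.1514 ≈ 12.5000 × 0.3891 ≈ 4.8638

4.86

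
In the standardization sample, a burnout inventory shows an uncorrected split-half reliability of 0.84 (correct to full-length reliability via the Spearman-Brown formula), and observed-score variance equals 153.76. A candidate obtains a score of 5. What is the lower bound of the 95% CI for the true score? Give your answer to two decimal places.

-2.17

SD = √153.76 = 12.40000
r_full = 2·0.84 / (1 + 0.84) ≈ 0.91304
SEM = 12.40000*√(1 − 0.91304) ≈ 3.65656
1.96 * SEM ≈ 7.16686
Lower limit = 5 − 7.16686 ≈ -2.16686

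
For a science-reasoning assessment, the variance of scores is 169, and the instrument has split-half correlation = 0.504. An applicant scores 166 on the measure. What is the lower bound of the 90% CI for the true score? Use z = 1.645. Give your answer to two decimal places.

σ = 169^(1/2) = 13.000
r_full = 2·0.504 / (1 + 0.504) ≈ 0.670
SEM = 13.000 · √(1 − 0.670) = 13.000 · √0.330 ≈ 13.000 · 0.574 ≈ 7.466
Margin = 1.645 · 7.466 ≈ 12.281
Lower limit = 166 − 12.281 ≈ 153.719

153.72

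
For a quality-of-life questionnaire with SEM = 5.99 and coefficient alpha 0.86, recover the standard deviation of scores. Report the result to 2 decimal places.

16.01

SD = 5.99 / √(1 − 0.86) ≈ 16.009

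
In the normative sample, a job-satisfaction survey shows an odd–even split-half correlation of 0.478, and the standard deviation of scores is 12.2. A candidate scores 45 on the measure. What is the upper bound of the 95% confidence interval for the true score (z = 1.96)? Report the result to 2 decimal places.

Spearman-Brown: r = 2(0.478) / (1 + 0.478) = 0.9560 / 1.4780 ≈ 0.6468
The standard error of measurement is 12.2000·√(1 − 0.6468) ≈ 12.2000·0.5943 ≈ 7.2503.
Margin = 1.96 · 7.2503 ≈ 14.2106
Upper bound: 45 + 14.2106 = 59.2106

59.21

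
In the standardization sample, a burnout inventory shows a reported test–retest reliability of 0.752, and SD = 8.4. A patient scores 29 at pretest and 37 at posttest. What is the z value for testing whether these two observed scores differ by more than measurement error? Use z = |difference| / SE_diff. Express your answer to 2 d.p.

1.35

The standard error of measurement is 8.40000×√(1 − 0.75200) ≃ 8.40000×0.49800 ≃ 4.18317.
SE_diff = √2 × SEM ≃ 5.91589
z = |29 − 37| / 5.91589 = 8 / 5.91589 ≃ 1.35229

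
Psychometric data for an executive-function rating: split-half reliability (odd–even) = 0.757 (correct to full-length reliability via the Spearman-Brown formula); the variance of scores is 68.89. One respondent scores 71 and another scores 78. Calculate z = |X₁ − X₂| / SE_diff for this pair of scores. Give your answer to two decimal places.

1.60

SD = √68.89 ≃ 8.3000
Spearman-Brown: r = 2(0.757) / (1 + 0.757) = 1.5140 / 1.7570 ≃ 0.8617
SEM = 8.3000 × √(1 − 0.8617) = 8.3000 × √0.1383 ≃ 8.3000 × 0.3719 ≃ 3.0867
SE_diff = SEM × √2 ≃ 3.0867 × 1.4142 ≃ 4.3653
z = |71 − 78| / 4.3653 = 7 / 4.3653 ≃ 1.6036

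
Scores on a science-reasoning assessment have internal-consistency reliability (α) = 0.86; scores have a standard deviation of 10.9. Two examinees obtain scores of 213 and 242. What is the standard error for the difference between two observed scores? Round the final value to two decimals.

5.77

SEM = 10.900 * √(1 − 0.860) = 10.900 * √0.140 ≃ 10.900 * 0.374 ≃ 4.078
SE_diff = √2 * SEM ≃ 5.768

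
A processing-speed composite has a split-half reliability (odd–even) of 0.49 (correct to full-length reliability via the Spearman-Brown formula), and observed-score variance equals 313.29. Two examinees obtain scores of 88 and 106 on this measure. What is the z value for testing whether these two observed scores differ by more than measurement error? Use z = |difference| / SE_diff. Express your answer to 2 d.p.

1.23

SD = √313.29 ≃ 17.7000
r_full = 2·0.49 / (1 + 0.49) ≃ 0.6577
SEM = 17.7000×√(1 − 0.6577) ≃ 10.3554
SE_diff = SEM × √2 ≃ 10.3554 × 1.4142 ≃ 14.6447
z = |88 − 106| / 14.6447 = 18 / 14.6447 ≃ 1.2291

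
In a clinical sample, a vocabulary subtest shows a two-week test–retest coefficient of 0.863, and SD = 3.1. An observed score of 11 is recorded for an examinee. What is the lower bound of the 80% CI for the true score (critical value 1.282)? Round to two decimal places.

9.53

SEM = 3.1000 · √(1 − 0.8630) = 3.1000 · √0.1370 ≈ 3.1000 · 0.3701 ≈ 1.1474
Half-width = 1.282·1.1474 ≈ 1.4710
Lower limit = 11 − 1.4710 ≈ 9.5290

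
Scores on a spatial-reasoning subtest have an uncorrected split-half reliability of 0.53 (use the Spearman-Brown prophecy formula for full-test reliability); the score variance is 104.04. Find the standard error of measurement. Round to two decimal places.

5.65

σ = 104.04^(1/2) = 10.20000
Spearman-Brown: r = 2(0.53) / (1 + 0.53) = 1.06000 / 1.53000 ≃ 0.69281
The standard error of measurement is 10.20000*√(1 − 0.69281) ≃ 10.20000*0.55425 ≃ 5.65332.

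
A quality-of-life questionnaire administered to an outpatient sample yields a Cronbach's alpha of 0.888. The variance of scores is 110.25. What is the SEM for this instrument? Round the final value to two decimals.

3.51

SD = √110.25 = 10.500
The standard error of measurement is 10.500*√(1 − 0.888) ≈ 10.500*0.335 ≈ 3.514.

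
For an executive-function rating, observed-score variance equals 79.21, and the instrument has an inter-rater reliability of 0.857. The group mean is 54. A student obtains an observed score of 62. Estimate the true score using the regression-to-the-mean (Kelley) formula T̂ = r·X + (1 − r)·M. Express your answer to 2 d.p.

Estimated true score = 0.85700·62 + (1 − 0.85700)·54 ≈ 60.85600

60.86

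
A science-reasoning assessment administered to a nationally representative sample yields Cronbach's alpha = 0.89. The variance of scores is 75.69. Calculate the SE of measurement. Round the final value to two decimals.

SD = √75.69 ≈ 8.7000
SEM = 8.7000 * √(1 − 0.8900) = 8.7000 * √0.1100 ≈ 8.7000 * 0.3317 ≈ 2.8855

2.89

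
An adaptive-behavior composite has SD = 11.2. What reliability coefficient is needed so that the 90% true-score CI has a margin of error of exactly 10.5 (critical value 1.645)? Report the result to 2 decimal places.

0.68

Required SEM = 10.5 / 1.645 ≈ 6.3830
r = 1 − (SEM / SD)² = 1 − (6.3830 / 11.2)² ≈ 1 − 0.3248 ≈ 0.6752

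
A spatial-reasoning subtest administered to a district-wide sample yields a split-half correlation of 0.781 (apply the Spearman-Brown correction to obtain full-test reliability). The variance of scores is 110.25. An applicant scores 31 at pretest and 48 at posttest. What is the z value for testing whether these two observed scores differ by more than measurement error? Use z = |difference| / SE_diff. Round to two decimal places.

3.26

SD = √110.25 = 10.5000
Spearman-Brown: r = 2(0.781) / (1 + 0.781) = 1.5620 / 1.7810 ≈ 0.8770
SEM = 10.5000×√(1 − 0.8770) ≈ 3.6820
Standard error of the difference = 3.6820·√2 ≈ 5.2071
z = 17 / 5.2071 ≈ 3.2648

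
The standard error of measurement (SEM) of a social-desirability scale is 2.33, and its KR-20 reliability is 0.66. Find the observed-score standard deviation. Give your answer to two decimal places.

σ = SEM·(1 − r)^(−1/2) ≈ 2.33×1.715 ≈ 3.996

4.00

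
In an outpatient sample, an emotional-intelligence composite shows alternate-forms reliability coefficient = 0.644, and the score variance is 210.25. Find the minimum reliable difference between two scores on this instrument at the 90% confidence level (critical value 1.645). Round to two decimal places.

20.13

σ = 210.25^(1/2) = 14.5000
SEM = 14.5000 * √(1 − 0.6440) = 14.5000 * √0.3560 ≈ 14.5000 * 0.5967 ≈ 8.6515
SE_diff = SEM * √2 ≈ 8.6515 * 1.4142 ≈ 12.2351
Minimum reliable difference = 1.645 * SE_diff ≈ 1.645 * 12.2351 ≈ 20.1268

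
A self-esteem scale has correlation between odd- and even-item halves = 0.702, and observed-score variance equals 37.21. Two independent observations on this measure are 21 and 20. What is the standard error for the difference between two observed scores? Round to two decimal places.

3.61

σ = 37.21^(1/2) = 6.10000
Full-length reliability (Spearman-Brown) = 2(0.702)/(1+0.702) ≈ 0.82491
SEM = 6.10000 * √(1 − 0.82491) = 6.10000 * √0.17509 ≈ 6.10000 * 0.41844 ≈ 2.55246
SE_diff = √2 * SEM ≈ 3.60972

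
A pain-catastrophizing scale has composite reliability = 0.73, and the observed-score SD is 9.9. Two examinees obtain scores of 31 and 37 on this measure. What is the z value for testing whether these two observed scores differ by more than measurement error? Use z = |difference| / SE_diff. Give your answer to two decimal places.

SEM = 9.9000 × √(1 − 0.7300) = 9.9000 × √0.2700 ≈ 9.9000 × 0.5196 ≈ 5.1442
SE_diff = √2 × SEM ≈ 7.2750
z = 6 / 7.2750 ≈ 0.8247

0.82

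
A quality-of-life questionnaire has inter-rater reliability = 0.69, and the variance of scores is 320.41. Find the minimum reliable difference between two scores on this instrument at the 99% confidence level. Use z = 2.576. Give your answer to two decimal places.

36.31

σ = 320.41^(1/2) = 17.9000
The standard error of measurement is 17.9000·√(1 − 0.6900) ≃ 17.9000·0.5568 ≃ 9.9663.
Standard error of the difference = 9.9663·√2 ≃ 14.0945
Minimum reliable difference = 2.576 · SE_diff ≃ 2.576 · 14.0945 ≃ 36.3074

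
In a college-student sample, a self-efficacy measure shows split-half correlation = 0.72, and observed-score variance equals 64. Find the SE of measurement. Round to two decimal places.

SD = √64 ≈ 8.000
Spearman-Brown: r = 2(0.72) / (1 + 0.72) = 1.440 / 1.720 ≈ 0.837
SEM = 8.000×√(1 − 0.837) ≈ 3.228

3.23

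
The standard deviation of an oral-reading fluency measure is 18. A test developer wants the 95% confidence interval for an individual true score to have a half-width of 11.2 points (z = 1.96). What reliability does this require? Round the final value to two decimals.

0.90

Required SEM = 11.2 / 1.96 ≈ 5.7143
r = 1 − (SEM / SD)² = 1 − (5.7143 / 18)² ≈ 1 − 0.1008 ≈ 0.8992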